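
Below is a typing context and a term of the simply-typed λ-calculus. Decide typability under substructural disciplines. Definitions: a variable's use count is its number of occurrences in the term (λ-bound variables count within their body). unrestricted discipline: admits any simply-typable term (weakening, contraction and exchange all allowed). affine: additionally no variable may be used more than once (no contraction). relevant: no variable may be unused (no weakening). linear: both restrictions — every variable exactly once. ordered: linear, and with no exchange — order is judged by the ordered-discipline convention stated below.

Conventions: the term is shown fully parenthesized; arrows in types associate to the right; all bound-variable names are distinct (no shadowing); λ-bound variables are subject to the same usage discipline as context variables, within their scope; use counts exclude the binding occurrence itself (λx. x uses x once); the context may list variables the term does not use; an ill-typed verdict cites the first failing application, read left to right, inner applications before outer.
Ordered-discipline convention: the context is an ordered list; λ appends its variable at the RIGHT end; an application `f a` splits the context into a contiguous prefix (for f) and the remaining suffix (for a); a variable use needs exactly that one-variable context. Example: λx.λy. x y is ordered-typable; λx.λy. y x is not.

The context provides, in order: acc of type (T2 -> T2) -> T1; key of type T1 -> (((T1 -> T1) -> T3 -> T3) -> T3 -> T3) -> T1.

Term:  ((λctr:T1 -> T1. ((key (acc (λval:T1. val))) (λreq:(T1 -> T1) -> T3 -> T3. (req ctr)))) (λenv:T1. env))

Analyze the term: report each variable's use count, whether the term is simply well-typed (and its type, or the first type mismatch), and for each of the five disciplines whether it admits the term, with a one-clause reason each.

variable uses: acc: 1, key: 1, ctr (λ-bound): 1, val (λ-bound): 1, req (λ-bound): 1, env (λ-bound): 1
uses in reading order: key, acc, val, req, ctr, env
typing: ill-typed: argument of type T1 -> T1 where T2 -> T2 is required
ordered ✗ (a type mismatch blocks all five)
linear ✗ (the type mismatch rejects it)
affine ✗ (not simply typable)
relevant ✗ (fails simple typing)
unrestricted ✗ (a type mismatch blocks all five)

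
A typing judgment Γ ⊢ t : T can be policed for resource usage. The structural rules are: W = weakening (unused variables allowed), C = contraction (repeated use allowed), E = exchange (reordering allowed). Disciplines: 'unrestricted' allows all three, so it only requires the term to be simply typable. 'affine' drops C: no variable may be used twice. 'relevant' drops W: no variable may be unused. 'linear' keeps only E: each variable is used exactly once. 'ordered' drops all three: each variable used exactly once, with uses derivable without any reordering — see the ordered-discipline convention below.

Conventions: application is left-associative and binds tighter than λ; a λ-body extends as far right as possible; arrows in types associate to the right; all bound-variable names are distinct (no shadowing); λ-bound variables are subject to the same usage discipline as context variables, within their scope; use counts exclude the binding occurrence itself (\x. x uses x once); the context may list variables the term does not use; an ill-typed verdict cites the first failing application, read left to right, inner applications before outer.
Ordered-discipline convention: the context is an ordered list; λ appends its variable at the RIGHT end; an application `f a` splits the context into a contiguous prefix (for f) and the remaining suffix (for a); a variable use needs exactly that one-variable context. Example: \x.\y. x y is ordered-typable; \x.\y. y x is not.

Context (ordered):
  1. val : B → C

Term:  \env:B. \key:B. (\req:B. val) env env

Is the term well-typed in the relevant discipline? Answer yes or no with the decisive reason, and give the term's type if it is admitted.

no — key, req never used (weakening)
counts: val: 1, env (bound): 2, key (bound): 0, req (bound): 0
left-to-right use order: val, env, env
typing: well-typed at B → B → C
across the five disciplines: ordered ✗, linear ✗, affine ✗, relevant ✗, unrestricted ✓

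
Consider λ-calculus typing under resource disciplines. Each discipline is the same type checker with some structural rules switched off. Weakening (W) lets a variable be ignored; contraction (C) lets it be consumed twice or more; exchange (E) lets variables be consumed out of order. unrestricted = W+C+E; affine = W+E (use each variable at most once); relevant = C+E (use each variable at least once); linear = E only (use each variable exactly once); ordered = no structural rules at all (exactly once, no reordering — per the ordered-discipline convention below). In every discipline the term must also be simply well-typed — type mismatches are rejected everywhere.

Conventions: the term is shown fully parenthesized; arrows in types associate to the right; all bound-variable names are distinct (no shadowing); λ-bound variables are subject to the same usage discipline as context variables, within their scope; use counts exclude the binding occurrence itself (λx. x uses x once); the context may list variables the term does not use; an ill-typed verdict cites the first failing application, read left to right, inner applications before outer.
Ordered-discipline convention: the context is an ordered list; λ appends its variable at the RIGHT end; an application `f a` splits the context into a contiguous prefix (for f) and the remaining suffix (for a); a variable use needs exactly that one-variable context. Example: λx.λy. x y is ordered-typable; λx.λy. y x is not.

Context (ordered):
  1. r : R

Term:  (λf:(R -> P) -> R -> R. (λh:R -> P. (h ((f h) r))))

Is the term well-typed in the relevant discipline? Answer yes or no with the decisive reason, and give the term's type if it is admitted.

yes — every one of r, f, h appears; term : ((R -> P) -> R -> R) -> (R -> P) -> P
variable uses: r=1; f (λ-bound)=1; h (λ-bound)=2
use order (left to right): h, f, h, r
typing: well-typed — term : ((R -> P) -> R -> R) -> (R -> P) -> P
summary: ordered ✗ | linear ✗ | affine ✗ | relevant ✓ | unrestricted ✓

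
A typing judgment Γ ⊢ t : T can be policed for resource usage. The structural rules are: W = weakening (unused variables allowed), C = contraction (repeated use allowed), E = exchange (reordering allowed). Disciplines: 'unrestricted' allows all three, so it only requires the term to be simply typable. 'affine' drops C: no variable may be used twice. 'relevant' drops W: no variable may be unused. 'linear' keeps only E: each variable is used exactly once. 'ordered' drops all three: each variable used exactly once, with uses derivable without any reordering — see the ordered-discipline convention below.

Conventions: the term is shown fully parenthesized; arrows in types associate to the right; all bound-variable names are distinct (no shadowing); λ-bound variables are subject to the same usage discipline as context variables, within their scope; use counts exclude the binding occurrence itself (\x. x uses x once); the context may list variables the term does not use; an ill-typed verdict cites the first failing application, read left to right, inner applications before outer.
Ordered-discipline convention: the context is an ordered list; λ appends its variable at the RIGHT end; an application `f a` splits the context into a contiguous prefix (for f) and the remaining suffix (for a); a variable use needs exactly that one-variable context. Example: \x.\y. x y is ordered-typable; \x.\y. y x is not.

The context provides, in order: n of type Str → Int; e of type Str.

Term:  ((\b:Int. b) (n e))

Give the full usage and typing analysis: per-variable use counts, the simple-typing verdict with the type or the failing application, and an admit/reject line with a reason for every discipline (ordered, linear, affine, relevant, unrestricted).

variable uses: n=1, e=1, b (bound)=1
left-to-right use order: b, n, e
typing: ✓ — Int
ordered: ✓, single-use (n, e, b), ordered derivation ok
linear: ✓, single use per variable (n, e, b)
affine: ✓, at most one use each (n, e, b)
relevant: ✓, at least one use each (n, e, b)
unrestricted: ✓, type-checks (Int) and nothing is barred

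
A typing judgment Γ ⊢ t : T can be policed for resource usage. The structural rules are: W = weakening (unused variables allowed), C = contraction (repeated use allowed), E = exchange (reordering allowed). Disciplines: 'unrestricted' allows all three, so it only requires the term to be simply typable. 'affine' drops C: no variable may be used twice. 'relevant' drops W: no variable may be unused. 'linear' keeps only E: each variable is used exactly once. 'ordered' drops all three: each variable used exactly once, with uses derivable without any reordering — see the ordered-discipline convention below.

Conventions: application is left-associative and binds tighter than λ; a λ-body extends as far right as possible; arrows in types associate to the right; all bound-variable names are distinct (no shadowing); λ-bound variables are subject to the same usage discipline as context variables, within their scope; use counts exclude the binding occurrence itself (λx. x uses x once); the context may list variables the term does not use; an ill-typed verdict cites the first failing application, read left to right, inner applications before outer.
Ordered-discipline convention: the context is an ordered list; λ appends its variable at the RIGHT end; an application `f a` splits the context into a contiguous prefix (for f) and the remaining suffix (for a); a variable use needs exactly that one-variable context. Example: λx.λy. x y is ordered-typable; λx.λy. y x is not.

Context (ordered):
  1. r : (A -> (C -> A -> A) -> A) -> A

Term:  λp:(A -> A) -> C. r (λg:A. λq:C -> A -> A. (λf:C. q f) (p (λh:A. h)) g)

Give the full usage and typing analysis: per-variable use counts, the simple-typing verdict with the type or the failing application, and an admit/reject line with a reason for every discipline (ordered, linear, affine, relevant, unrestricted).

use counts: r ×1; p [bound] ×1; g [bound] ×1; q [bound] ×1; f [bound] ×1; h [bound] ×1
order of uses: r, q, f, p, h, g
typing: well-typed at ((A -> A) -> C) -> A
ordered: ✗ — no ordered split (uses run r, q, f, p, h, g)
linear: ✓ — r, p, g, q, f, h: one use apiece
affine: ✓ — r, p, g, q, f, h: no repeats, contraction unneeded
relevant: ✓ — none of r, p, g, q, f, h goes unused
unrestricted: ✓ — type-checks (((A -> A) -> C) -> A) and nothing is barred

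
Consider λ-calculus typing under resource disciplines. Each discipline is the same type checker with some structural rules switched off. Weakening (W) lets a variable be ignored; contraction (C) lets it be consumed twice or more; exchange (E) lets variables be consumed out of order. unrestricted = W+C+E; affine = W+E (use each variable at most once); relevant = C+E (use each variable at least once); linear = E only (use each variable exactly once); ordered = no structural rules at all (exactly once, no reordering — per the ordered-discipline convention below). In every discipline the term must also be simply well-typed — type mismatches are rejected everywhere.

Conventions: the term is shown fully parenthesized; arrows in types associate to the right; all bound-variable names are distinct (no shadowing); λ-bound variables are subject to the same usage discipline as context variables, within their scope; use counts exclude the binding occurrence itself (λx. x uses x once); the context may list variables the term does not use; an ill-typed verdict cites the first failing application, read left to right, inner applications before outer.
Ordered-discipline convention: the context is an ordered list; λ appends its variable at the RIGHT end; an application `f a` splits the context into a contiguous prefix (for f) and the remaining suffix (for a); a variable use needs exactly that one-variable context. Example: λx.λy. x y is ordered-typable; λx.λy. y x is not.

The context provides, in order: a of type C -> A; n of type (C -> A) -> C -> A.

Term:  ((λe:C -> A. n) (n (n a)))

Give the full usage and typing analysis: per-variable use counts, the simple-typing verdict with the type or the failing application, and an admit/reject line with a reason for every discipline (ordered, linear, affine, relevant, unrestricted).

use counts: a ×1, n ×3, e (λ-bound) ×0
use order (left to right): n, n, n, a
typing: well-typed — term : (C -> A) -> C -> A
ordered ✗ (needs contraction — n ×3; e never used (weakening))
linear ✗ (needs contraction — n ×3; e never used (weakening))
affine ✗ (needs contraction — n ×3)
relevant ✗ (e never used (weakening))
unrestricted ✓ (simply typable at (C -> A) -> C -> A; W, C, E all held)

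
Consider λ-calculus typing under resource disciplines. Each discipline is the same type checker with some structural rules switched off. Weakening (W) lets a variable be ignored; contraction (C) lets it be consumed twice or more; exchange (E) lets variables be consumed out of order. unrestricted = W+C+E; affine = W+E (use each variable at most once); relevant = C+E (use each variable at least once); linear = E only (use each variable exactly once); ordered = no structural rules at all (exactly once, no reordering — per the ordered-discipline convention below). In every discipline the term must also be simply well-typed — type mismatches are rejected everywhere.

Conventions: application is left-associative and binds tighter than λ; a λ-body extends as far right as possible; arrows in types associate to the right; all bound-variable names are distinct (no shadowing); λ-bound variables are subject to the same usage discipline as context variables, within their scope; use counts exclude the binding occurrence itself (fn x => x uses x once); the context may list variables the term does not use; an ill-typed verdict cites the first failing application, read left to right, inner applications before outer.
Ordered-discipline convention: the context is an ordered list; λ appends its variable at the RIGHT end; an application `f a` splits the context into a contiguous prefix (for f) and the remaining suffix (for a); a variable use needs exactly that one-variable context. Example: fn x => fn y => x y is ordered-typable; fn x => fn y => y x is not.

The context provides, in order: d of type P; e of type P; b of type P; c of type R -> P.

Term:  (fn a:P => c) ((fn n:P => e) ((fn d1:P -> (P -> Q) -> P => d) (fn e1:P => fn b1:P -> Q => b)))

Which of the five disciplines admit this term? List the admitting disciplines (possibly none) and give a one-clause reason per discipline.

accepted by: affine, unrestricted
counts: d: 1, e: 1, b: 1, c: 1, a (bound): 0, n (bound): 0, d1 (bound): 0, e1 (bound): 0, b1 (bound): 0
order of uses: c, e, d, b
typing: well-typed — term : R -> P
ordered ✗ (a, n, d1, e1, b1 left unused)
linear ✗ (a, n, d1, e1, b1 left unused)
affine ✓ (none of d, e, b, c, a, n, d1, e1, b1 used more than once)
relevant ✗ (a, n, d1, e1, b1 left unused)
unrestricted ✓ (simply typable at R -> P; W, C, E all held)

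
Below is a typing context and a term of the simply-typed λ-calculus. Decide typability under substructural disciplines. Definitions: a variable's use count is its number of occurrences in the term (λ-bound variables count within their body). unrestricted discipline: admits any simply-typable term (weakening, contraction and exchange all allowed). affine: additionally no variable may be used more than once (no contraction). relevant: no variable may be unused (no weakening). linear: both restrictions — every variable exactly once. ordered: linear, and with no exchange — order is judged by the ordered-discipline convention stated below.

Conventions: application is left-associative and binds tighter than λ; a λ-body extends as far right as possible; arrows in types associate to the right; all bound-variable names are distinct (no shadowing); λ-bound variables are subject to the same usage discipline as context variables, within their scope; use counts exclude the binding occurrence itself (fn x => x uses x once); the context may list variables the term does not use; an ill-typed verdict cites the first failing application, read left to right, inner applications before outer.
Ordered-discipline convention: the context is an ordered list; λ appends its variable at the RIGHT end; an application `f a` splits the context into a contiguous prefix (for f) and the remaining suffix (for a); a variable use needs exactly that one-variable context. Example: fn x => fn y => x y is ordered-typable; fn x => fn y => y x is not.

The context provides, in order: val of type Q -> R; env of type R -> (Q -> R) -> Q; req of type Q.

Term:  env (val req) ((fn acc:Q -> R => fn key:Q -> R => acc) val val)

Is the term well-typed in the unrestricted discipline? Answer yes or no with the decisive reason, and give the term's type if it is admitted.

yes — simply typable at Q; W, C, E all held; term : Q
use counts: val: 3×, env: 1×, req: 1×, acc (λ-bound): 1×, key (λ-bound): 0×
order of uses: env, val, req, acc, val, val
typing: well-typed at Q
all disciplines: ordered ✗ · linear ✗ · affine ✗ · relevant ✗ · unrestricted ✓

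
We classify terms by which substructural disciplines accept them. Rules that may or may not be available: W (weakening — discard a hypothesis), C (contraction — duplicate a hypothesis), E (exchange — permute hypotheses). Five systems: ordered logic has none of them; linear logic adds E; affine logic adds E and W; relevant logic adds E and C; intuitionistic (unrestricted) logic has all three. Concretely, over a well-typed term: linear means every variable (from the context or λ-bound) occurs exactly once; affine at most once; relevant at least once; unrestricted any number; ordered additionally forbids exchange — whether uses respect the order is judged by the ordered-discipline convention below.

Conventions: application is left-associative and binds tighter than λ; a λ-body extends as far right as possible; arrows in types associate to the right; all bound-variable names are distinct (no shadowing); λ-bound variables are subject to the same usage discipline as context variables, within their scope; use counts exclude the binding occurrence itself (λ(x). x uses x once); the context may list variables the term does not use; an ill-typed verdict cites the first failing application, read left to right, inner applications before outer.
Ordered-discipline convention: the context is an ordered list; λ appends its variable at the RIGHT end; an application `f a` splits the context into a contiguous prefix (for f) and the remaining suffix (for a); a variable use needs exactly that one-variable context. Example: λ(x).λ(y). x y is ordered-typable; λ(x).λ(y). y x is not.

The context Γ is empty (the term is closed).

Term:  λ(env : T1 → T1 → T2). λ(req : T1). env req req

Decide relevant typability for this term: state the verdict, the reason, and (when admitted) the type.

yes — every one of env, req appears; term : (T1 → T1 → T2) → T1 → T2
counts: env (bound): 1×, req (bound): 2×
uses in reading order: env, req, req
typing: ✓ — (T1 → T1 → T2) → T1 → T2
summary: ordered ✗; linear ✗; affine ✗; relevant ✓; unrestricted ✓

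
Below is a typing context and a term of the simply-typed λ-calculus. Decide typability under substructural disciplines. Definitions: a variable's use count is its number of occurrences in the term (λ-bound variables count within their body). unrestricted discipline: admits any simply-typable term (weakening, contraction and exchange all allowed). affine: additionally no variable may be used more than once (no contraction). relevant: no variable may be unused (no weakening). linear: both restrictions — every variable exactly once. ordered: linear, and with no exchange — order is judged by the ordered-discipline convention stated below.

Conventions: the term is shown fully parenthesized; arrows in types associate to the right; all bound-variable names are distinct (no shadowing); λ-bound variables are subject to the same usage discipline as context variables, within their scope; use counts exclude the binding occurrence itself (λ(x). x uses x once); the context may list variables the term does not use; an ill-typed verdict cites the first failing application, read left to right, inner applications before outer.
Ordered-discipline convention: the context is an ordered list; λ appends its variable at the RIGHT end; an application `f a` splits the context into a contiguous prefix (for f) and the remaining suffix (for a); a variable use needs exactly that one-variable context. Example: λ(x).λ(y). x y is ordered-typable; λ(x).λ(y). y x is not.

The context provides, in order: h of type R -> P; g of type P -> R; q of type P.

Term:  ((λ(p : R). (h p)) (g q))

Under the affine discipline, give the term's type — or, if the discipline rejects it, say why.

term : P
counts: h: 1; g: 1; q: 1; p (λ-bound): 1
order of uses: h, p, g, q
typing: well-typed — term : P
per-discipline verdicts: ordered ✓ | linear ✓ | affine ✓ | relevant ✓ | unrestricted ✓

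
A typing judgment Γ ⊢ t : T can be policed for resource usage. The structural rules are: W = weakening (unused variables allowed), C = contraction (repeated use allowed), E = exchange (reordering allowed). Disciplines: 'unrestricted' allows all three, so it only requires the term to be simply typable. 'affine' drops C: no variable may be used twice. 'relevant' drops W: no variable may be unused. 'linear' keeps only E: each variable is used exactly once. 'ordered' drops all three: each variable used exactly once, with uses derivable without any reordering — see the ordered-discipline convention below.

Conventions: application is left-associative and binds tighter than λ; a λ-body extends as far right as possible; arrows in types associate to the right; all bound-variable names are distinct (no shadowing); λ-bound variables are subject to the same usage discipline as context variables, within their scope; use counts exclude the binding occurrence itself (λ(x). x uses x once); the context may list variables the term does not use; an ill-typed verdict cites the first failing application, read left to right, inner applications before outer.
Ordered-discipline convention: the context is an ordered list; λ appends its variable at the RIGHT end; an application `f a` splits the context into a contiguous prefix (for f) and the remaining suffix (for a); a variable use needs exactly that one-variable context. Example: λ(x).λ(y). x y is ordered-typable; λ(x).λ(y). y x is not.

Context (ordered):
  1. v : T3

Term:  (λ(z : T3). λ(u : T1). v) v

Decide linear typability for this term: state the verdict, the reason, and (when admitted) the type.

no — repeated use of v ×2; z, u never used (weakening)
variable uses: v=2, z (λ-bound)=0, u (λ-bound)=0
uses in reading order: v, v
typing: well-typed — term : T1 → T3
across the five disciplines: ordered ✗ | linear ✗ | affine ✗ | relevant ✗ | unrestricted ✓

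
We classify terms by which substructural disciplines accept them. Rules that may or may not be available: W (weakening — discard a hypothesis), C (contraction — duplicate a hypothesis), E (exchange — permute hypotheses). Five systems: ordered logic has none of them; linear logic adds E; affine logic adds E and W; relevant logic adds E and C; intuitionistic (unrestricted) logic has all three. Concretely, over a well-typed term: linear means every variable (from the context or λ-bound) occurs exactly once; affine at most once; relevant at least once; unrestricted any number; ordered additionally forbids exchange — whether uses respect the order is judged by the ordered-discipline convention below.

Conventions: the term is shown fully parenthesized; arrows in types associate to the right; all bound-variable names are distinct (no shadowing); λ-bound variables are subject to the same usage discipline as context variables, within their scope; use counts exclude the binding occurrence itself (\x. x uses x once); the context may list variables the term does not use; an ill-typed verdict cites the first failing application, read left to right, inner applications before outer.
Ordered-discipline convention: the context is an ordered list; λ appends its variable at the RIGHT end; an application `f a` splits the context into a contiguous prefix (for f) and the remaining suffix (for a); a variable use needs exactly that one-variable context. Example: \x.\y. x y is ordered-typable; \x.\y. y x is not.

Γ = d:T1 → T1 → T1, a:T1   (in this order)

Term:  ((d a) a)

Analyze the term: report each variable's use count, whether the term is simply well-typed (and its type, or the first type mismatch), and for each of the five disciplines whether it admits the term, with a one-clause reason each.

counts: d ×1, a ×2
order of uses: d, a, a
typing: the term checks, with type T1
ordered ✗ (repeated use of a ×2)
linear ✗ (repeated use of a ×2)
affine ✗ (repeated use of a ×2)
relevant ✓ (every one of d, a appears)
unrestricted ✓ (well-typed at T1; no restrictions here)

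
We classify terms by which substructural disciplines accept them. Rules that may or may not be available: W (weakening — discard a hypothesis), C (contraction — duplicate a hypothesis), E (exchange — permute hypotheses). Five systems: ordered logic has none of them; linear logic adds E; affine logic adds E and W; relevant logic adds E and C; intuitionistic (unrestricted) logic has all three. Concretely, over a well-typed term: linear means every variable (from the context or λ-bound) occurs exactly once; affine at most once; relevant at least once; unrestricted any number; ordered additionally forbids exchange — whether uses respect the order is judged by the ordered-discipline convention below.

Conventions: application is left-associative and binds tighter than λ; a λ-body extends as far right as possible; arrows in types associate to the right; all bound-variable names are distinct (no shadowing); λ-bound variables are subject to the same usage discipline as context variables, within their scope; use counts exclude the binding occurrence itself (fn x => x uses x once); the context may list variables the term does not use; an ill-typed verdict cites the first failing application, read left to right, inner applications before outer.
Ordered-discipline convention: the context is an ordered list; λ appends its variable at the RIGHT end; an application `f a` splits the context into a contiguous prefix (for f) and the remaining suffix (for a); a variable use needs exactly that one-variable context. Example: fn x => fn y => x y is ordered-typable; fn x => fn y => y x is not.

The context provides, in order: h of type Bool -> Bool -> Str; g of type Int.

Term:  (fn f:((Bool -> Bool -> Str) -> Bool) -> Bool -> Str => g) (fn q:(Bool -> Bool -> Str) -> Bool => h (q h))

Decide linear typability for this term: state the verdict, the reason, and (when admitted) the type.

no — h ×2 used more than once (contraction); f left unused
variable uses: h: 2×; g: 1×; f (bound): 0×; q (bound): 1×
uses in reading order: g, h, q, h
typing: ✓ — Int
per-discipline verdicts: ordered ✗; linear ✗; affine ✗; relevant ✗; unrestricted ✓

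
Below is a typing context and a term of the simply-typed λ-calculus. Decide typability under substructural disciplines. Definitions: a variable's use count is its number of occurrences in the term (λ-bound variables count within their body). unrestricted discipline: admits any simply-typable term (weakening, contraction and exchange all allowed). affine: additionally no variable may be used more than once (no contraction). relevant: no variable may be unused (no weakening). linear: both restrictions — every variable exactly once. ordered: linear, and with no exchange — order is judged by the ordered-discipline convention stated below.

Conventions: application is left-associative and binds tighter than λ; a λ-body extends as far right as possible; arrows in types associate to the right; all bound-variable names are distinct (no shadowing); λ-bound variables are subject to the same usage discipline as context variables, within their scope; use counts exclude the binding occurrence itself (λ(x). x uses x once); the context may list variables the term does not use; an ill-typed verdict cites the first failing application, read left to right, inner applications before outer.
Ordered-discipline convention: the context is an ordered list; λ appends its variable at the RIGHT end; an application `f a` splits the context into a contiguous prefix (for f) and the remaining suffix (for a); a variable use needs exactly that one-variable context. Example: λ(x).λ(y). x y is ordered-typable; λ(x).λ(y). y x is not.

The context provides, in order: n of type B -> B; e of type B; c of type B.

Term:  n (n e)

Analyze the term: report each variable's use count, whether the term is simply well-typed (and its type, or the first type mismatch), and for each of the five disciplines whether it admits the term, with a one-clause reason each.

counts: n ×2, e ×1, c ×0
uses in reading order: n, n, e
typing: ✓ — B
ordered ✗ (repeated use of n ×2; c left unused)
linear ✗ (repeated use of n ×2; c left unused)
affine ✗ (repeated use of n ×2)
relevant ✗ (c left unused)
unrestricted ✓ (typability at B is all that's needed)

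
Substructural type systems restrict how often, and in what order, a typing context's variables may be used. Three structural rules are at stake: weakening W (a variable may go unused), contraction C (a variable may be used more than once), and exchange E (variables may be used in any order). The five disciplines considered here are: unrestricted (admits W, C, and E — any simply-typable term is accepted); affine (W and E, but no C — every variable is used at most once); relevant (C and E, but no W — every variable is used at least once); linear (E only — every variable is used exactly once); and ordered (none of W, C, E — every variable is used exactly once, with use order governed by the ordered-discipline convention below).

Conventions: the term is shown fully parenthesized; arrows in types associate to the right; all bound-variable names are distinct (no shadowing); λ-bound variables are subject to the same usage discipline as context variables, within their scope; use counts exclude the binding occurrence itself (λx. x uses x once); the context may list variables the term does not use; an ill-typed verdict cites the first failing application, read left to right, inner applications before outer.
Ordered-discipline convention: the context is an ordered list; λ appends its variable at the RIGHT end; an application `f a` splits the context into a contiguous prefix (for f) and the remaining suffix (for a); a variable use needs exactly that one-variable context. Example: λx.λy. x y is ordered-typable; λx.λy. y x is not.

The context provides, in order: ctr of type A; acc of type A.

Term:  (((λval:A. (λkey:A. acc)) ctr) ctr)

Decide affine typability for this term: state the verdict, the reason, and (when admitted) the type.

no — repeated use of ctr ×2
counts: ctr: 2, acc: 1, val (bound): 0, key (bound): 0
use order (left to right): acc, ctr, ctr
typing: the term checks, with type A
summary: ordered ✗, linear ✗, affine ✗, relevant ✗, unrestricted ✓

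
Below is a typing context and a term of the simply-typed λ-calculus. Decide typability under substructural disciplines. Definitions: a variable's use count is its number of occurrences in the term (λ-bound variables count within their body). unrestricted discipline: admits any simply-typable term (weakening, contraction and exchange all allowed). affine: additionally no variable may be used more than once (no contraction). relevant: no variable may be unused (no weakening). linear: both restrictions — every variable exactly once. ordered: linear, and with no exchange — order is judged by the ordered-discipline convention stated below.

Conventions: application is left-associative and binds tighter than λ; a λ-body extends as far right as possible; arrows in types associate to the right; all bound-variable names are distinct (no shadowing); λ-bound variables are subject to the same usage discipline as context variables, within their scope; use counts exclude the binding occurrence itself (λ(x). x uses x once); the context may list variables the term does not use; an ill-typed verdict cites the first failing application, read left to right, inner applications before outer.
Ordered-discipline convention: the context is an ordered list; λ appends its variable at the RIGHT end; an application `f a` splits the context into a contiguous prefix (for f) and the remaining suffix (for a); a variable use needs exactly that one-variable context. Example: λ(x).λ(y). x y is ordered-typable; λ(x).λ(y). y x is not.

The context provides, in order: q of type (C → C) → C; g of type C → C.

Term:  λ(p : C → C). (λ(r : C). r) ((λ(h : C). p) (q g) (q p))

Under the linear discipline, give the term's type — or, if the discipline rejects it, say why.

not well-typed under linear — repeated use of q ×2, p ×2; needs weakening: h unused
counts: q: 2×, g: 1×, p (λ-bound): 2×, r (λ-bound): 1×, h (λ-bound): 0×
use order (left to right): r, p, q, g, q, p
typing: ✓ — (C → C) → C
across the five disciplines: ordered ✗ · linear ✗ · affine ✗ · relevant ✗ · unrestricted ✓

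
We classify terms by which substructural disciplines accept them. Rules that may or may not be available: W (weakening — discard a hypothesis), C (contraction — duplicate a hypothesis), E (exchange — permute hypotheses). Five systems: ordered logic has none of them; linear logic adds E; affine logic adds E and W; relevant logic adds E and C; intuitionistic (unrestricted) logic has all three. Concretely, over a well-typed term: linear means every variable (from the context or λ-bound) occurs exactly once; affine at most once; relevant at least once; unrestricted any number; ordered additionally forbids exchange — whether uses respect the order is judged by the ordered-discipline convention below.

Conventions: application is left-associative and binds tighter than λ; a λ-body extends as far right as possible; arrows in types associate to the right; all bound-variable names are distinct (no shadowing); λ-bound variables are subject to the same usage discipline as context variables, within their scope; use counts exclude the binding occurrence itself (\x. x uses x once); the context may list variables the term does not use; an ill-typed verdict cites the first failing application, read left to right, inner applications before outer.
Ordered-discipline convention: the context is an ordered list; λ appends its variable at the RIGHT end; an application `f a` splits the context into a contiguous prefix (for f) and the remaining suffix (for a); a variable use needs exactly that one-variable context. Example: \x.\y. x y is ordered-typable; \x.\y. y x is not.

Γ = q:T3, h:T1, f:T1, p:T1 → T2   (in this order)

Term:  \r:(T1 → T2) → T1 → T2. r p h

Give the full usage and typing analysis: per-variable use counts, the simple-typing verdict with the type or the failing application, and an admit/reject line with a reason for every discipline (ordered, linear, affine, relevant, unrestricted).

use counts: q=0, h=1, f=0, p=1, r [bound]=1
uses in reading order: r, p, h
typing: ✓ — ((T1 → T2) → T1 → T2) → T2
ordered: ✗, needs weakening: q, f unused
linear: ✗, needs weakening: q, f unused
affine: ✓, at most one use each (q, h, f, p, r)
relevant: ✗, needs weakening: q, f unused
unrestricted: ✓, typability at ((T1 → T2) → T1 → T2) → T2 is all that's needed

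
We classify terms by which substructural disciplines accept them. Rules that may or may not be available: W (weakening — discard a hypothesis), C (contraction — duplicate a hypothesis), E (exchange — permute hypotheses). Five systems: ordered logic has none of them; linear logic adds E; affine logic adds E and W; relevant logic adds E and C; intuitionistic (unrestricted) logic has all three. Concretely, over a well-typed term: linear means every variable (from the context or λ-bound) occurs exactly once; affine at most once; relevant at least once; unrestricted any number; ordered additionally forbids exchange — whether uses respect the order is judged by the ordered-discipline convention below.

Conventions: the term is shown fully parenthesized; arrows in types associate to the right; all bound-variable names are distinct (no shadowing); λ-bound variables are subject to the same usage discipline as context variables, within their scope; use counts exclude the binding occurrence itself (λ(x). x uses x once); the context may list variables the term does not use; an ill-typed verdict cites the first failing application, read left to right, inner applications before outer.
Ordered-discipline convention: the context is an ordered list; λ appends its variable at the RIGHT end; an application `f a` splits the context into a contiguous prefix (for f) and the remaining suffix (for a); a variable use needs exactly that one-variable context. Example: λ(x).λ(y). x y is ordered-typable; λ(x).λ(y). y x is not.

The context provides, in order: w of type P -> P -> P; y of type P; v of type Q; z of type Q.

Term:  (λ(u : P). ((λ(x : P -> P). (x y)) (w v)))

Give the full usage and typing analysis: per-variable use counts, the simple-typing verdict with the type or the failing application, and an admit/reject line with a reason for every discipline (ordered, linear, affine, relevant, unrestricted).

usage: w=1, y=1, v=1, z=0, u (bound)=0, x (bound)=1
uses in reading order: x, y, w, v
typing: ill-typed: argument of type Q where P is required
ordered: ✗ — a type mismatch blocks all five
linear: ✗ — the type mismatch rejects it
affine: ✗ — not simply typable
relevant: ✗ — fails simple typing
unrestricted: ✗ — a type mismatch blocks all five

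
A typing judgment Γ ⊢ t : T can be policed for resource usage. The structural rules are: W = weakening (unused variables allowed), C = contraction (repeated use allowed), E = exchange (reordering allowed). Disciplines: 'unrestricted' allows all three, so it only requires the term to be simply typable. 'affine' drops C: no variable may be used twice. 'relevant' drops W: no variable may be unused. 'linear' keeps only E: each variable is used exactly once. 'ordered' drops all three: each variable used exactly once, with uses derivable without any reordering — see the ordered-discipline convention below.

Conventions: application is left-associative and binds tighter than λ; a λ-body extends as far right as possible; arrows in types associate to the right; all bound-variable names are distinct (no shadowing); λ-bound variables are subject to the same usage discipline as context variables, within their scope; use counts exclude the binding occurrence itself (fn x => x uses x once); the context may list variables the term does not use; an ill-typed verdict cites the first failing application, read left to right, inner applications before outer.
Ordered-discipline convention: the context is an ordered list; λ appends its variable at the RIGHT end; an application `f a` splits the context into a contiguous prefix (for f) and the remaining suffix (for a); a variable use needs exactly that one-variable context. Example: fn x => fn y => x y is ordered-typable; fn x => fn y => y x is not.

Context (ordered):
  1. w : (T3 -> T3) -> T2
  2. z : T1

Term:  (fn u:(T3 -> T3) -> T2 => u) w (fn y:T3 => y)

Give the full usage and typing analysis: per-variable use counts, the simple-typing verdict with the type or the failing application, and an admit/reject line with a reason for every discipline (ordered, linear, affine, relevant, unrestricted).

use counts: w: 1×; z: 0×; u (bound): 1×; y (bound): 1×
left-to-right use order: u, w, y
typing: ✓ — T2
ordered: ✗ — z left unused
linear: ✗ — z left unused
affine: ✓ — no duplicate uses among w, z, u, y
relevant: ✗ — z left unused
unrestricted: ✓ — simply typable at T2; W, C, E all held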